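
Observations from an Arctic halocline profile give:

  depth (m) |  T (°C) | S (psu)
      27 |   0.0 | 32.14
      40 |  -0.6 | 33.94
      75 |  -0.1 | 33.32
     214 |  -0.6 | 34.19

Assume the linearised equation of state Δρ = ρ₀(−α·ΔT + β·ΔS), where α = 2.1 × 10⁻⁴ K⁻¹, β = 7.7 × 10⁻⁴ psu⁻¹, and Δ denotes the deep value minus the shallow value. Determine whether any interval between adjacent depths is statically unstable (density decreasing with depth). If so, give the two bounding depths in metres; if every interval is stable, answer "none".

40–75 m

Evaluate Δρ/ρ₀ = −αΔT + βΔS across each adjacent pair:
  27–40 m: −αΔT+βΔS = −(2.1 × 10⁻⁴)(-0.6)+(7.7 × 10⁻⁴)(+1.80) = 1.5 × 10⁻³ → stable
  40–75 m: −αΔT+βΔS = −(2.1 × 10⁻⁴)(+0.5)+(7.7 × 10⁻⁴)(-0.62) = -5.8 × 10⁻⁴ → UNSTABLE
  75–214 m: −αΔT+βΔS = −(2.1 × 10⁻⁴)(-0.5)+(7.7 × 10⁻⁴)(+0.87) = 7.7 × 10⁻⁴ → stable
The 40–75 m interval has Δρ < 0: lighter water underlies denser water.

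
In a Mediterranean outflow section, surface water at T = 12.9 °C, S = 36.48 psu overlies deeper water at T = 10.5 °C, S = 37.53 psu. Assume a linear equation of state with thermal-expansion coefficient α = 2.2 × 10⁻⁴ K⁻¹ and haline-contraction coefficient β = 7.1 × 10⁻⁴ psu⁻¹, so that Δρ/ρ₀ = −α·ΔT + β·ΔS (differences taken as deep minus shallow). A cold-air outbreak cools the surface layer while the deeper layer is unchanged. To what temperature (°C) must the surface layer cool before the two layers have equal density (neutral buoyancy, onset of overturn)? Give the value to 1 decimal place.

Neutral buoyancy requires Δρ = 0, i.e. −α(T_deep − T_surf′) + β(S_deep − S_surf) = 0.
T_surf′ = T_deep − (β/α)·ΔS = 10.5 − (7.1 × 10⁻⁴/2.2 × 10⁻⁴)·(+1.05) = 7.111 °C.
Cooling required: 12.9 − (7.111) = 5.789 °C.

7.1 °C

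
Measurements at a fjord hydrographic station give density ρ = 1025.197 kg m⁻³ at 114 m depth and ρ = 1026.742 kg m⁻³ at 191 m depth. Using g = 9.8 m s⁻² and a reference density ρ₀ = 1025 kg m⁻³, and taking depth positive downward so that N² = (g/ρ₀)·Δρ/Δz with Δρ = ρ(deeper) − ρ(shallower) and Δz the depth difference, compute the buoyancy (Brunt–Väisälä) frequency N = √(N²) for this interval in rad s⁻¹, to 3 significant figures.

0.0139 rad s⁻¹

Δρ = 1026.742 − 1025.197 = 1.545 kg m⁻³ over Δz = 191 − 114 = 77 m.
N² = (9.8/1025) × (1.545/77) = 1.9184 × 10⁻⁴ s⁻².
N = √(1.9184 × 10⁻⁴) = 0.013851 rad s⁻¹ ≈ 0.0139 rad s⁻¹.
N² > 0, so the interval is statically stable.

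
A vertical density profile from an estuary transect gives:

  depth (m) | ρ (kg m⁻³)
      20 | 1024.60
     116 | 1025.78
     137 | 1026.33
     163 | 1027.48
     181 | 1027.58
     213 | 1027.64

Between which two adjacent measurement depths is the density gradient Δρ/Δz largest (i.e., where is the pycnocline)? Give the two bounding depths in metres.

137–163 m

Compute the density gradient over each adjacent pair:
  20–116 m: Δρ/Δz = 1.18/96 = 0.012 kg m⁻⁴
  116–137 m: Δρ/Δz = 0.55/21 = 0.026 kg m⁻⁴
  137–163 m: Δρ/Δz = 1.15/26 = 0.044 kg m⁻⁴
  163–181 m: Δρ/Δz = 0.10/18 = 5.6 × 10⁻³ kg m⁻⁴
  181–213 m: Δρ/Δz = 0.06/32 = 1.9 × 10⁻³ kg m⁻⁴
The largest gradient is in the 137–163 m interval — the pycnocline.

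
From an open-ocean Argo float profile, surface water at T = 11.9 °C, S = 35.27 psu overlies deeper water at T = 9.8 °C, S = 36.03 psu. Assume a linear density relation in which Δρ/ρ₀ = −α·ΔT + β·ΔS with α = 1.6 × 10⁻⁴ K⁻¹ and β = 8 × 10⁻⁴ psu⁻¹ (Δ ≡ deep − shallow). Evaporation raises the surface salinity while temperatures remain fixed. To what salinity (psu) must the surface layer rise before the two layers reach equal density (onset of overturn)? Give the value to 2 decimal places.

Neutral buoyancy requires −α(T_deep − T_surf) + β(S_deep − S_surf′) = 0.
S_surf′ = S_deep − (α/β)·ΔT = 36.03 − (1.6 × 10⁻⁴/8 × 10⁻⁴)·(-2.1) = 36.4500 psu.
Increase required: 36.4500 − 35.27 = 1.1800 psu.

36.45 psu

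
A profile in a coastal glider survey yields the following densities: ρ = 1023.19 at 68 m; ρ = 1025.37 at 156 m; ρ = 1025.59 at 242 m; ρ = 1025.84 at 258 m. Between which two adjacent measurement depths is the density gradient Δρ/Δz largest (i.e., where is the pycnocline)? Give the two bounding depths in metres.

68–156 m

Compute the density gradient over each adjacent pair:
  68–156 m: Δρ/Δz = 2.18/88 = 0.025 kg m⁻⁴
  156–242 m: Δρ/Δz = 0.22/86 = 2.6 × 10⁻³ kg m⁻⁴
  242–258 m: Δρ/Δz = 0.25/16 = 0.016 kg m⁻⁴
The largest gradient is in the 68–156 m interval — the pycnocline.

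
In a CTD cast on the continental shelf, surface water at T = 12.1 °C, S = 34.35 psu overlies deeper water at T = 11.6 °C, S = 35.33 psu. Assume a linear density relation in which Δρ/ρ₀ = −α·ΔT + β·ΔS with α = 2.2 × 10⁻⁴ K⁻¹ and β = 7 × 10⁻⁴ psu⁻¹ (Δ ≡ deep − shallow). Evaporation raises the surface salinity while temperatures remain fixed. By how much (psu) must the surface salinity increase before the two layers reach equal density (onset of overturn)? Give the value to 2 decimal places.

1.14 psu

Neutral buoyancy requires −α(T_deep − T_surf) + β(S_deep − S_surf′) = 0.
S_surf′ = S_deep − (α/β)·ΔT = 35.33 − (2.2 × 10⁻⁴/7 × 10⁻⁴)·(-0.5) = 35.4871 psu.
Increase required: 35.4871 − 34.35 = 1.1371 psu.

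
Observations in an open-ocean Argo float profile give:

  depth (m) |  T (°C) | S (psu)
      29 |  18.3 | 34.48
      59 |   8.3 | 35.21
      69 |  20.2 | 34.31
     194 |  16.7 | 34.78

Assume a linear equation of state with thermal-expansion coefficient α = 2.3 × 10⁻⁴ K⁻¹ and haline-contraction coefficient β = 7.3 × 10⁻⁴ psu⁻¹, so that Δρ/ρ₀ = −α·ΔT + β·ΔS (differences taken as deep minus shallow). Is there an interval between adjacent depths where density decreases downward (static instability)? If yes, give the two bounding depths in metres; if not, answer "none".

59–69 m

Evaluate Δρ/ρ₀ = −αΔT + βΔS across each adjacent pair:
  29–59 m: −αΔT+βΔS = −(2.3 × 10⁻⁴)(-10.0)+(7.3 × 10⁻⁴)(+0.73) = 2.8 × 10⁻³ → stable
  59–69 m: −αΔT+βΔS = −(2.3 × 10⁻⁴)(+11.9)+(7.3 × 10⁻⁴)(-0.90) = -3.4 × 10⁻³ → UNSTABLE
  69–194 m: −αΔT+βΔS = −(2.3 × 10⁻⁴)(-3.5)+(7.3 × 10⁻⁴)(+0.47) = 1.1 × 10⁻³ → stable
The 59–69 m interval has Δρ < 0: lighter water underlies denser water.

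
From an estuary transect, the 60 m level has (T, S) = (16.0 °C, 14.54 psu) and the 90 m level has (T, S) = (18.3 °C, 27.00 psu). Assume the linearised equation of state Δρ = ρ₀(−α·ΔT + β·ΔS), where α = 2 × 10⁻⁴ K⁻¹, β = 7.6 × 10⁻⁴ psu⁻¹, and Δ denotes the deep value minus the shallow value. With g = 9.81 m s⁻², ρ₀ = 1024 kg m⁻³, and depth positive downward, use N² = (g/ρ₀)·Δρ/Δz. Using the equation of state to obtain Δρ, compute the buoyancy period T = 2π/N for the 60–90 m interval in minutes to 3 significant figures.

ΔT = +2.3 K, ΔS = +12.46 psu (deep − shallow).
Δρ/ρ₀ = −αΔT + βΔS = -4.60 × 10⁻⁴ + 9.4696 × 10⁻³ = 9.0096 × 10⁻³, so Δρ ≈ 9.226 kg m⁻³.
N² = (g/ρ₀)·Δρ/Δz = g·(Δρ/ρ₀)/Δz = 9.81 × 9.0096 × 10⁻³ / 30 = 2.9461 × 10⁻³ s⁻².
N = √(2.9461 × 10⁻³) = 0.054278 rad s⁻¹ → T = 2π/N = 115.76 s = 1.9293 min ≈ 1.93 min.

1.93 min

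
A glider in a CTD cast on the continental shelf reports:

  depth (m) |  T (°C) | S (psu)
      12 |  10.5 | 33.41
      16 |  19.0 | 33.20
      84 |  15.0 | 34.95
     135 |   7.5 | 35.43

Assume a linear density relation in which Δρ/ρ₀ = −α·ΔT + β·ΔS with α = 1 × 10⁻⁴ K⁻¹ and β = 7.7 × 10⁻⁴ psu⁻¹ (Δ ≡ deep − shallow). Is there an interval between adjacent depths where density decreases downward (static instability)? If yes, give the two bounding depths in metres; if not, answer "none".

Evaluate Δρ/ρ₀ = −αΔT + βΔS across each adjacent pair:
  12–16 m: −αΔT+βΔS = −(1 × 10⁻⁴)(+8.5)+(7.7 × 10⁻⁴)(-0.21) = -1.0 × 10⁻³ → UNSTABLE
  16–84 m: −αΔT+βΔS = −(1 × 10⁻⁴)(-4.0)+(7.7 × 10⁻⁴)(+1.75) = 1.7 × 10⁻³ → stable
  84–135 m: −αΔT+βΔS = −(1 × 10⁻⁴)(-7.5)+(7.7 × 10⁻⁴)(+0.48) = 1.1 × 10⁻³ → stable
The 12–16 m interval has Δρ < 0: lighter water underlies denser water.

12–16 m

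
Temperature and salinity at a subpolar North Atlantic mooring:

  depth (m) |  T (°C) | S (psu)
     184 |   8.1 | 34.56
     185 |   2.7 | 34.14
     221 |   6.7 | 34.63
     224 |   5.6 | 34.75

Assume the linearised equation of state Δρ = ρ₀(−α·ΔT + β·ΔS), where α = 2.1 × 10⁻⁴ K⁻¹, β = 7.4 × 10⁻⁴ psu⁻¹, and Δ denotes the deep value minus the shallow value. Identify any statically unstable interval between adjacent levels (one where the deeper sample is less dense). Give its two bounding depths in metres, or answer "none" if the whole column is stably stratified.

185–221 m

Evaluate Δρ/ρ₀ = −αΔT + βΔS across each adjacent pair:
  184–185 m: −αΔT+βΔS = −(2.1 × 10⁻⁴)(-5.4)+(7.4 × 10⁻⁴)(-0.42) = 8.2 × 10⁻⁴ → stable
  185–221 m: −αΔT+βΔS = −(2.1 × 10⁻⁴)(+4.0)+(7.4 × 10⁻⁴)(+0.49) = -4.8 × 10⁻⁴ → UNSTABLE
  221–224 m: −αΔT+βΔS = −(2.1 × 10⁻⁴)(-1.1)+(7.4 × 10⁻⁴)(+0.12) = 3.2 × 10⁻⁴ → stable
The 185–221 m interval has Δρ < 0: lighter water underlies denser water.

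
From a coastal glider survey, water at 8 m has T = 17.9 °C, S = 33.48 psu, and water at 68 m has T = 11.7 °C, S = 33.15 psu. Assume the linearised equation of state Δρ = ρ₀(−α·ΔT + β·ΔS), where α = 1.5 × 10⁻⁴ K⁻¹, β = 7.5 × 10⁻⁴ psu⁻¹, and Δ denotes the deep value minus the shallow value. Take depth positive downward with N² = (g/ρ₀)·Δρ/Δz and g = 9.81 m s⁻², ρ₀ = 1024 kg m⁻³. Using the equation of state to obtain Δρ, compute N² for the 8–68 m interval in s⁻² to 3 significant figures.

ΔT = -6.2 K, ΔS = -0.33 psu (deep − shallow).
Δρ/ρ₀ = −αΔT + βΔS = 9.30 × 10⁻⁴ − 2.475 × 10⁻⁴ = 6.825 × 10⁻⁴, so Δρ ≈ 0.6989 kg m⁻³.
N² = (g/ρ₀)·Δρ/Δz = g·(Δρ/ρ₀)/Δz = 9.81 × 6.825 × 10⁻⁴ / 60 = 1.1159 × 10⁻⁴ s⁻² ≈ 1.12 × 10⁻⁴ s⁻².

1.12 × 10⁻⁴ s⁻²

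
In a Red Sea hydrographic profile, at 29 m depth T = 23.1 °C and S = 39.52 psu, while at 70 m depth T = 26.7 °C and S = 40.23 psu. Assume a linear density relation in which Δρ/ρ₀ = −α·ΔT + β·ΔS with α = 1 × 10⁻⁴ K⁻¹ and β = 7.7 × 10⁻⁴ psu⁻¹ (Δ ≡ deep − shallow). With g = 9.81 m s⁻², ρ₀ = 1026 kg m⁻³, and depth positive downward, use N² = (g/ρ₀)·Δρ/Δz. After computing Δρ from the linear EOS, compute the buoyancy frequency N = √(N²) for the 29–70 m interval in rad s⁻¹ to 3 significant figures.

ΔT = +3.6 K, ΔS = +0.71 psu (deep − shallow).
Δρ/ρ₀ = −αΔT + βΔS = -3.60 × 10⁻⁴ + 5.467 × 10⁻⁴ = 1.867 × 10⁻⁴, so Δρ ≈ 0.1916 kg m⁻³.
N² = (g/ρ₀)·Δρ/Δz = g·(Δρ/ρ₀)/Δz = 9.81 × 1.867 × 10⁻⁴ / 41 = 4.4671 × 10⁻⁵ s⁻².
N = √(4.4671 × 10⁻⁵) = 6.6836 × 10⁻³ rad s⁻¹ ≈ 6.68 × 10⁻³ rad s⁻¹.

6.68 × 10⁻³ rad s⁻¹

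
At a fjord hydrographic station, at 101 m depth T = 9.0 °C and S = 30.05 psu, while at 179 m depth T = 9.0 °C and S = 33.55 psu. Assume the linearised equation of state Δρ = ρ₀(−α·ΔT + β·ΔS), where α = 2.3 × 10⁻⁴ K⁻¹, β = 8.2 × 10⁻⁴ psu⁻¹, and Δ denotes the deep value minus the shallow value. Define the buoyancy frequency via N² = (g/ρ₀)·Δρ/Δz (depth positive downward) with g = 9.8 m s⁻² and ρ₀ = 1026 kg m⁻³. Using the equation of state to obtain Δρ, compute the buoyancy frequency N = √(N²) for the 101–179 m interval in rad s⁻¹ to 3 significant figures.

ΔT = +0.0 K, ΔS = +3.50 psu (deep − shallow).
Δρ/ρ₀ = −αΔT + βΔS = 0 + 2.87 × 10⁻³ = 2.87 × 10⁻³, so Δρ ≈ 2.945 kg m⁻³.
N² = (g/ρ₀)·Δρ/Δz = g·(Δρ/ρ₀)/Δz = 9.8 × 2.87 × 10⁻³ / 78 = 3.6059 × 10⁻⁴ s⁻².
N = √(3.6059 × 10⁻⁴) = 0.018989 rad s⁻¹ ≈ 0.0190 rad s⁻¹.

0.0190 rad s⁻¹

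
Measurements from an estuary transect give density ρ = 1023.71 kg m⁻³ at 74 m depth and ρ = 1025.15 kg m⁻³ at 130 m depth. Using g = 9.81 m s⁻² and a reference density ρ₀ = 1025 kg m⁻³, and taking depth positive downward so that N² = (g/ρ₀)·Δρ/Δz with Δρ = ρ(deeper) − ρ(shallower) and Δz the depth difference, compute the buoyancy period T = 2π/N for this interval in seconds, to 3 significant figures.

Δρ = 1025.15 − 1023.71 = 1.44 kg m⁻³ over Δz = 130 − 74 = 56 m.
N² = (9.81/1025) × (1.44/56) = 2.4610 × 10⁻⁴ s⁻².
N = √(2.4610 × 10⁻⁴) = 0.015688 rad s⁻¹, so T = 2π/N = 400.51 s ≈ 401 s.
Since Δρ > 0 the layer is stably stratified.

401 s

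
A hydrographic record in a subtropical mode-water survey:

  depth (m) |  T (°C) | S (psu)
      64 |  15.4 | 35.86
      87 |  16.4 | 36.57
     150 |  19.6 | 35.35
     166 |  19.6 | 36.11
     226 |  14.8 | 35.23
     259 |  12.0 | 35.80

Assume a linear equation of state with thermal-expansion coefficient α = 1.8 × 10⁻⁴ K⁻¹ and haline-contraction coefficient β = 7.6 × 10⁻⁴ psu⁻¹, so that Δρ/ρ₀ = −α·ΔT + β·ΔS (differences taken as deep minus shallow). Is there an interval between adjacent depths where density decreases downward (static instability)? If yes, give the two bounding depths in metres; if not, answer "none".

Evaluate Δρ/ρ₀ = −αΔT + βΔS across each adjacent pair:
  64–87 m: −αΔT+βΔS = −(1.8 × 10⁻⁴)(+1.0)+(7.6 × 10⁻⁴)(+0.71) = 3.6 × 10⁻⁴ → stable
  87–150 m: −αΔT+βΔS = −(1.8 × 10⁻⁴)(+3.2)+(7.6 × 10⁻⁴)(-1.22) = -1.5 × 10⁻³ → UNSTABLE
  150–166 m: −αΔT+βΔS = −(1.8 × 10⁻⁴)(+0.0)+(7.6 × 10⁻⁴)(+0.76) = 5.8 × 10⁻⁴ → stable
  166–226 m: −αΔT+βΔS = −(1.8 × 10⁻⁴)(-4.8)+(7.6 × 10⁻⁴)(-0.88) = 2.0 × 10⁻⁴ → stable
  226–259 m: −αΔT+βΔS = −(1.8 × 10⁻⁴)(-2.8)+(7.6 × 10⁻⁴)(+0.57) = 9.4 × 10⁻⁴ → stable
The 87–150 m interval has Δρ < 0: lighter water underlies denser water.

87–150 m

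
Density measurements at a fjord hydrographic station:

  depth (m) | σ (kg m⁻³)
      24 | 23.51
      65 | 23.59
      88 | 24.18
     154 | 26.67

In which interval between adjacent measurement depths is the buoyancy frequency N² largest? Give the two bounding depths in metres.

Compute the density gradient over each adjacent pair:
  24–65 m: Δρ/Δz = 0.08/41 = 2.0 × 10⁻³ kg m⁻⁴
  65–88 m: Δρ/Δz = 0.59/23 = 0.026 kg m⁻⁴
  88–154 m: Δρ/Δz = 2.49/66 = 0.038 kg m⁻⁴
The largest gradient is in the 88–154 m interval — the pycnocline.

88–154 m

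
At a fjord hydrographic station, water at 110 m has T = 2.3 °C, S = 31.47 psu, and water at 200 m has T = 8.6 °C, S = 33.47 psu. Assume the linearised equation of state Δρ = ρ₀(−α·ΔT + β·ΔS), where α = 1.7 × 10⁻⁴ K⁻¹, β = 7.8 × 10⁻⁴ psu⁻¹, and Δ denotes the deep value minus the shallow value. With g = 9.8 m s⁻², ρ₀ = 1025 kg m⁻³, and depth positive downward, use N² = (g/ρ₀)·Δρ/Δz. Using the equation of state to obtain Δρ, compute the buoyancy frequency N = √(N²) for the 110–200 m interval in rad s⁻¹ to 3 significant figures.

7.30 × 10⁻³ rad s⁻¹

ΔT = +6.3 K, ΔS = +2.00 psu (deep − shallow).
Δρ/ρ₀ = −αΔT + βΔS = -1.071 × 10⁻³ + 1.56 × 10⁻³ = 4.89 × 10⁻⁴, so Δρ ≈ 0.5012 kg m⁻³.
N² = (g/ρ₀)·Δρ/Δz = g·(Δρ/ρ₀)/Δz = 9.8 × 4.89 × 10⁻⁴ / 90 = 5.3247 × 10⁻⁵ s⁻².
N = √(5.3247 × 10⁻⁵) = 7.2971 × 10⁻³ rad s⁻¹ ≈ 7.30 × 10⁻³ rad s⁻¹.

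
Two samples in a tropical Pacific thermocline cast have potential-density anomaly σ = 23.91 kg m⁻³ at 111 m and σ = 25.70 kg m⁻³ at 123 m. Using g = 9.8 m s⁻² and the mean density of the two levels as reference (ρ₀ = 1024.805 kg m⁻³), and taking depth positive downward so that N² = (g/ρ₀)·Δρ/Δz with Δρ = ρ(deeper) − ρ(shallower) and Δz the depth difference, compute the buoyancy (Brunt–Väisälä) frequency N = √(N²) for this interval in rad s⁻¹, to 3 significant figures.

Δρ = 1025.70 − 1023.91 = 1.79 kg m⁻³ over Δz = 123 − 111 = 12 m.
N² = (9.8/1024.805) × (1.79/12) = 1.4265 × 10⁻³ s⁻².
N = √(1.4265 × 10⁻³) = 0.037769 rad s⁻¹ ≈ 0.0378 rad s⁻¹.

0.0378 rad s⁻¹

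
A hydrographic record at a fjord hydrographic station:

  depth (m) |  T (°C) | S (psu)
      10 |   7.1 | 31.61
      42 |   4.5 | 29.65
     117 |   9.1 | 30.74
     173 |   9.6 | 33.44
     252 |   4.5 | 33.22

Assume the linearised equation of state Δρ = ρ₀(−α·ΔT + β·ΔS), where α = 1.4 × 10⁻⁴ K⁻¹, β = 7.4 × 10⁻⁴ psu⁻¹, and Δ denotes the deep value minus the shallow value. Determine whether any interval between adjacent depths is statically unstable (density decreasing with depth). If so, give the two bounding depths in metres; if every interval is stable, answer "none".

10–42 m

Evaluate Δρ/ρ₀ = −αΔT + βΔS across each adjacent pair:
  10–42 m: −αΔT+βΔS = −(1.4 × 10⁻⁴)(-2.6)+(7.4 × 10⁻⁴)(-1.96) = -1.1 × 10⁻³ → UNSTABLE
  42–117 m: −αΔT+βΔS = −(1.4 × 10⁻⁴)(+4.6)+(7.4 × 10⁻⁴)(+1.09) = 1.6 × 10⁻⁴ → stable
  117–173 m: −αΔT+βΔS = −(1.4 × 10⁻⁴)(+0.5)+(7.4 × 10⁻⁴)(+2.70) = 1.9 × 10⁻³ → stable
  173–252 m: −αΔT+βΔS = −(1.4 × 10⁻⁴)(-5.1)+(7.4 × 10⁻⁴)(-0.22) = 5.5 × 10⁻⁴ → stable
The 10–42 m interval has Δρ < 0: lighter water underlies denser water.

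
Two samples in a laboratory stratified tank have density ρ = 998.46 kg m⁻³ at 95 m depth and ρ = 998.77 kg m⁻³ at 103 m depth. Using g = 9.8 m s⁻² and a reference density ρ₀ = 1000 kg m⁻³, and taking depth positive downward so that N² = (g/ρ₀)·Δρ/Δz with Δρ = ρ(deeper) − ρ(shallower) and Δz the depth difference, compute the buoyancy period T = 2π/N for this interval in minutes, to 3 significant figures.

Δρ = 998.77 − 998.46 = 0.31 kg m⁻³ over Δz = 103 − 95 = 8 m.
N² = (9.8/1000) × (0.31/8) = 3.7975 × 10⁻⁴ s⁻².
N = √(3.7975 × 10⁻⁴) = 0.019487 rad s⁻¹, so T = 2π/N = 322.43 s = 5.3738 min ≈ 5.37 min.
N² > 0, so the interval is statically stable.

5.37 min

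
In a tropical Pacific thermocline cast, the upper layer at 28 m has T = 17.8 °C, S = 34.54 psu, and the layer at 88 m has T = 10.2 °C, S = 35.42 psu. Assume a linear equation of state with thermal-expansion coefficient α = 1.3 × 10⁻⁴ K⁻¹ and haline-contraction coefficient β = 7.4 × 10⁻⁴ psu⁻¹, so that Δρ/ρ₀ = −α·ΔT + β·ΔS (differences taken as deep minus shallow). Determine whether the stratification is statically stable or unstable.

stable

ΔT = 10.2 − 17.8 = -7.6 K and ΔS = 35.42 − 34.54 = +0.88 psu (deep − shallow).
−αΔT = 9.88 × 10⁻⁴; βΔS = 6.512 × 10⁻⁴; sum Δρ/ρ₀ = 1.6392 × 10⁻³.
Δρ/ρ₀ > 0, so Δρ > 0: deeper water is denser → statically stable.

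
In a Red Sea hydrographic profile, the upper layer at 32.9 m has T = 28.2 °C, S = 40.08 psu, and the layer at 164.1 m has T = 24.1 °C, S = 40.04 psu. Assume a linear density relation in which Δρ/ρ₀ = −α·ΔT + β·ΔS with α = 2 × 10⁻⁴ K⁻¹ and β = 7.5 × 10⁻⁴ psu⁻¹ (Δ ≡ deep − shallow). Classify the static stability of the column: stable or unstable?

ΔT = 24.1 − 28.2 = -4.1 K and ΔS = 40.04 − 40.08 = -0.04 psu (deep − shallow).
−αΔT = 8.20 × 10⁻⁴; βΔS = -3.00 × 10⁻⁵; sum Δρ/ρ₀ = 7.90 × 10⁻⁴.
Δρ/ρ₀ > 0, so Δρ > 0: deeper water is denser → statically stable.

stable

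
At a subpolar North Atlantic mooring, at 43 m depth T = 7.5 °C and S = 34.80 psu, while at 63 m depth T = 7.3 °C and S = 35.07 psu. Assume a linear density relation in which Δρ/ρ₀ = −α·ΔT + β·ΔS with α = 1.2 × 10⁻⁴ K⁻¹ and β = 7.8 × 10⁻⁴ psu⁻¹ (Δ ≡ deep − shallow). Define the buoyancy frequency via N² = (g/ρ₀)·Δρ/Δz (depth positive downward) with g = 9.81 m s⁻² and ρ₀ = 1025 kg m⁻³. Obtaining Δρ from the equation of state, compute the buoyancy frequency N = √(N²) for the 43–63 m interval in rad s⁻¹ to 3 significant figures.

ΔT = -0.2 K, ΔS = +0.27 psu (deep − shallow).
Δρ/ρ₀ = −αΔT + βΔS = 2.40 × 10⁻⁵ + 2.106 × 10⁻⁴ = 2.346 × 10⁻⁴, so Δρ ≈ 0.2405 kg m⁻³.
N² = (g/ρ₀)·Δρ/Δz = g·(Δρ/ρ₀)/Δz = 9.81 × 2.346 × 10⁻⁴ / 20 = 1.1507 × 10⁻⁴ s⁻².
N = √(1.1507 × 10⁻⁴) = 0.010727 rad s⁻¹ ≈ 0.0107 rad s⁻¹.

0.0107 rad s⁻¹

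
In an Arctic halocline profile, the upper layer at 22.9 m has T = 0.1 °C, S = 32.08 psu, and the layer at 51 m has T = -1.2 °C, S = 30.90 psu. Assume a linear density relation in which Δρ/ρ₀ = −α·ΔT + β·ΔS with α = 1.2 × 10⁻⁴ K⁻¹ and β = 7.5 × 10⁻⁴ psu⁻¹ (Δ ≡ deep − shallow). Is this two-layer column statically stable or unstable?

unstable

ΔT = -1.2 − 0.1 = -1.3 K and ΔS = 30.90 − 32.08 = -1.18 psu (deep − shallow).
−αΔT = 1.56 × 10⁻⁴; βΔS = -8.85 × 10⁻⁴; sum Δρ/ρ₀ = -7.29 × 10⁻⁴.
Δρ/ρ₀ < 0, so Δρ < 0: deeper water is lighter → statically unstable; the column would overturn.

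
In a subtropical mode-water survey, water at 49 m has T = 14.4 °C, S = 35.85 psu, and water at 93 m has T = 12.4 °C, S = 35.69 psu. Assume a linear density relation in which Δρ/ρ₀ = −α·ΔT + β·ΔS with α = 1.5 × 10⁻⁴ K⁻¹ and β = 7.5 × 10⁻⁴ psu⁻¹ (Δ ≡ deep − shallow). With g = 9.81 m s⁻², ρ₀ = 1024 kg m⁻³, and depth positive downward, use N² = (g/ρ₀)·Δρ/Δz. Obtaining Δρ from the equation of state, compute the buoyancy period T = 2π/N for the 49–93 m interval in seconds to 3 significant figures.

992 s

ΔT = -2.0 K, ΔS = -0.16 psu (deep − shallow).
Δρ/ρ₀ = −αΔT + βΔS = 3.00 × 10⁻⁴ − 1.20 × 10⁻⁴ = 1.80 × 10⁻⁴, so Δρ ≈ 0.1843 kg m⁻³.
N² = (g/ρ₀)·Δρ/Δz = g·(Δρ/ρ₀)/Δz = 9.81 × 1.80 × 10⁻⁴ / 44 = 4.0132 × 10⁻⁵ s⁻².
N = √(4.0132 × 10⁻⁵) = 6.3350 × 10⁻³ rad s⁻¹ → T = 2π/N = 991.82 s ≈ 992 s.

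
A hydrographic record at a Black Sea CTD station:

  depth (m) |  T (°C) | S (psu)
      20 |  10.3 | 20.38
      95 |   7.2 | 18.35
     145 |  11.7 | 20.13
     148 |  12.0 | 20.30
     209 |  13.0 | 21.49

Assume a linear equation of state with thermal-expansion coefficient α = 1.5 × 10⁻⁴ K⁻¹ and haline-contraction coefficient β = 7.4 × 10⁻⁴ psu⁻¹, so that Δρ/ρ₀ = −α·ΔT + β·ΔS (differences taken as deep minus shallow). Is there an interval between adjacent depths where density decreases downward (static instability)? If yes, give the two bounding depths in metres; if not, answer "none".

Evaluate Δρ/ρ₀ = −αΔT + βΔS across each adjacent pair:
  20–95 m: −αΔT+βΔS = −(1.5 × 10⁻⁴)(-3.1)+(7.4 × 10⁻⁴)(-2.03) = -1.0 × 10⁻³ → UNSTABLE
  95–145 m: −αΔT+βΔS = −(1.5 × 10⁻⁴)(+4.5)+(7.4 × 10⁻⁴)(+1.78) = 6.4 × 10⁻⁴ → stable
  145–148 m: −αΔT+βΔS = −(1.5 × 10⁻⁴)(+0.3)+(7.4 × 10⁻⁴)(+0.17) = 8.1 × 10⁻⁵ → stable
  148–209 m: −αΔT+βΔS = −(1.5 × 10⁻⁴)(+1.0)+(7.4 × 10⁻⁴)(+1.19) = 7.3 × 10⁻⁴ → stable
The 20–95 m interval has Δρ < 0: lighter water underlies denser water.

20–95 m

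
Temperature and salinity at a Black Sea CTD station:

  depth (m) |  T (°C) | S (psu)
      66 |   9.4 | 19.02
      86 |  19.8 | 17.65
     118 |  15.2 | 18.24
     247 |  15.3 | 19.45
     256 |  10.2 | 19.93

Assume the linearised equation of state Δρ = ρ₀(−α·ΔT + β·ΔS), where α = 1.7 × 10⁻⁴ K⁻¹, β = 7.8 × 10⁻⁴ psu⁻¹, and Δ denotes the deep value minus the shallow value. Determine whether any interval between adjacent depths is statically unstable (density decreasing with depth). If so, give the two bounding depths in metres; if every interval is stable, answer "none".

Evaluate Δρ/ρ₀ = −αΔT + βΔS across each adjacent pair:
  66–86 m: −αΔT+βΔS = −(1.7 × 10⁻⁴)(+10.4)+(7.8 × 10⁻⁴)(-1.37) = -2.8 × 10⁻³ → UNSTABLE
  86–118 m: −αΔT+βΔS = −(1.7 × 10⁻⁴)(-4.6)+(7.8 × 10⁻⁴)(+0.59) = 1.2 × 10⁻³ → stable
  118–247 m: −αΔT+βΔS = −(1.7 × 10⁻⁴)(+0.1)+(7.8 × 10⁻⁴)(+1.21) = 9.3 × 10⁻⁴ → stable
  247–256 m: −αΔT+βΔS = −(1.7 × 10⁻⁴)(-5.1)+(7.8 × 10⁻⁴)(+0.48) = 1.2 × 10⁻³ → stable
The 66–86 m interval has Δρ < 0: lighter water underlies denser water.

66–86 m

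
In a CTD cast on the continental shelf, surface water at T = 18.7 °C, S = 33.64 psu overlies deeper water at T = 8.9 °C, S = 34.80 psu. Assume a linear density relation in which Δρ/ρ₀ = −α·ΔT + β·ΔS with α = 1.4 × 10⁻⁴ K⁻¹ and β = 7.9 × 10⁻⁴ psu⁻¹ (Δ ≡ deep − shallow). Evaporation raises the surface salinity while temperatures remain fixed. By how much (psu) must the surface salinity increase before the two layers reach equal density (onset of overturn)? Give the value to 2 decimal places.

Neutral buoyancy requires −α(T_deep − T_surf) + β(S_deep − S_surf′) = 0.
S_surf′ = S_deep − (α/β)·ΔT = 34.80 − (1.4 × 10⁻⁴/7.9 × 10⁻⁴)·(-9.8) = 36.5367 psu.
Increase required: 36.5367 − 33.64 = 2.8967 psu.

2.90 psu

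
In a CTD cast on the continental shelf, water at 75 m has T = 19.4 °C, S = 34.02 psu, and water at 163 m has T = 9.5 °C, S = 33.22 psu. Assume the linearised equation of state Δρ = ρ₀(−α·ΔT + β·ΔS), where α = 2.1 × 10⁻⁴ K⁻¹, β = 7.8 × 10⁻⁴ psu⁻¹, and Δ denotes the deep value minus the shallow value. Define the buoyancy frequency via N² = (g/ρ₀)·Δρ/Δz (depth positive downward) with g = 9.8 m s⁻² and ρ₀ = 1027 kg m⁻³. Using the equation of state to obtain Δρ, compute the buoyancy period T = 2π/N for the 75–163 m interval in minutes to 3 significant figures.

8.23 min

ΔT = -9.9 K, ΔS = -0.80 psu (deep − shallow).
Δρ/ρ₀ = −αΔT + βΔS = 2.079 × 10⁻³ − 6.24 × 10⁻⁴ = 1.455 × 10⁻³, so Δρ ≈ 1.494 kg m⁻³.
N² = (g/ρ₀)·Δρ/Δz = g·(Δρ/ρ₀)/Δz = 9.8 × 1.455 × 10⁻³ / 88 = 1.6203 × 10⁻⁴ s⁻².
N = √(1.6203 × 10⁻⁴) = 0.012729 rad s⁻¹ → T = 2π/N = 493.61 s = 8.2268 min ≈ 8.23 min.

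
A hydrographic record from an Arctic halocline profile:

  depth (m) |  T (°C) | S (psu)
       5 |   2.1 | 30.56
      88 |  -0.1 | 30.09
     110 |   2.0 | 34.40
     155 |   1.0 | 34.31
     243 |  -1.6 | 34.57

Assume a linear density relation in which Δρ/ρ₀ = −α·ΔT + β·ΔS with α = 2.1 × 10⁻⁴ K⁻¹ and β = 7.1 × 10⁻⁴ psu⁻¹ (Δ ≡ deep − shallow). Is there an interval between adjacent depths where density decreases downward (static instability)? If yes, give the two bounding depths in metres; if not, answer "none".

Evaluate Δρ/ρ₀ = −αΔT + βΔS across each adjacent pair:
  5–88 m: −αΔT+βΔS = −(2.1 × 10⁻⁴)(-2.2)+(7.1 × 10⁻⁴)(-0.47) = 1.3 × 10⁻⁴ → stable
  88–110 m: −αΔT+βΔS = −(2.1 × 10⁻⁴)(+2.1)+(7.1 × 10⁻⁴)(+4.31) = 2.6 × 10⁻³ → stable
  110–155 m: −αΔT+βΔS = −(2.1 × 10⁻⁴)(-1.0)+(7.1 × 10⁻⁴)(-0.09) = 1.5 × 10⁻⁴ → stable
  155–243 m: −αΔT+βΔS = −(2.1 × 10⁻⁴)(-2.6)+(7.1 × 10⁻⁴)(+0.26) = 7.3 × 10⁻⁴ → stable
Every interval has Δρ > 0: the column is stably stratified throughout.

none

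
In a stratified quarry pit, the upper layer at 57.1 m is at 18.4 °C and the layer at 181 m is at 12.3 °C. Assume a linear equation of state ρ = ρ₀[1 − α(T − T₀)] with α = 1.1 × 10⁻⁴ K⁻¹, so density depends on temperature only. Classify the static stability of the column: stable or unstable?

ΔT = 12.3 − 18.4 = -6.1 K, so Δρ/ρ₀ = −αΔT = 6.71 × 10⁻⁴.
Δρ/ρ₀ > 0, so Δρ > 0: deeper water is denser → statically stable.

stable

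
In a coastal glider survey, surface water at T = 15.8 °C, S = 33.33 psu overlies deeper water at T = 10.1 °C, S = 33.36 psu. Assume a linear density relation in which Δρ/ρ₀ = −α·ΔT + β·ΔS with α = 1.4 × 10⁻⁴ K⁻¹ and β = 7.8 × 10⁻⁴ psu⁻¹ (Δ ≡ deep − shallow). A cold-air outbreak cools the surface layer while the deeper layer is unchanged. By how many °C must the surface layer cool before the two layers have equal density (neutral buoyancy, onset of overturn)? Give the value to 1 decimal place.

Neutral buoyancy requires Δρ = 0, i.e. −α(T_deep − T_surf′) + β(S_deep − S_surf) = 0.
T_surf′ = T_deep − (β/α)·ΔS = 10.1 − (7.8 × 10⁻⁴/1.4 × 10⁻⁴)·(+0.03) = 9.933 °C.
Cooling required: 15.8 − (9.933) = 5.867 °C.

5.9 °C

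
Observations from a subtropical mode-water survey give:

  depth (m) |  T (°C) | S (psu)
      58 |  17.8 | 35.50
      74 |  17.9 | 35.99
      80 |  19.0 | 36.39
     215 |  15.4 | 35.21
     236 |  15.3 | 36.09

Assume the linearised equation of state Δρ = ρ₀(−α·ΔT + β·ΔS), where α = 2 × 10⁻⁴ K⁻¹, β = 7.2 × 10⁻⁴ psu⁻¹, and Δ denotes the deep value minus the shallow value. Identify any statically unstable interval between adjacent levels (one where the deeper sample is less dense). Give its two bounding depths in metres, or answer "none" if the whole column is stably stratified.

80–215 m

Evaluate Δρ/ρ₀ = −αΔT + βΔS across each adjacent pair:
  58–74 m: −αΔT+βΔS = −(2 × 10⁻⁴)(+0.1)+(7.2 × 10⁻⁴)(+0.49) = 3.3 × 10⁻⁴ → stable
  74–80 m: −αΔT+βΔS = −(2 × 10⁻⁴)(+1.1)+(7.2 × 10⁻⁴)(+0.40) = 6.8 × 10⁻⁵ → stable
  80–215 m: −αΔT+βΔS = −(2 × 10⁻⁴)(-3.6)+(7.2 × 10⁻⁴)(-1.18) = -1.3 × 10⁻⁴ → UNSTABLE
  215–236 m: −αΔT+βΔS = −(2 × 10⁻⁴)(-0.1)+(7.2 × 10⁻⁴)(+0.88) = 6.5 × 10⁻⁴ → stable
The 80–215 m interval has Δρ < 0: lighter water underlies denser water.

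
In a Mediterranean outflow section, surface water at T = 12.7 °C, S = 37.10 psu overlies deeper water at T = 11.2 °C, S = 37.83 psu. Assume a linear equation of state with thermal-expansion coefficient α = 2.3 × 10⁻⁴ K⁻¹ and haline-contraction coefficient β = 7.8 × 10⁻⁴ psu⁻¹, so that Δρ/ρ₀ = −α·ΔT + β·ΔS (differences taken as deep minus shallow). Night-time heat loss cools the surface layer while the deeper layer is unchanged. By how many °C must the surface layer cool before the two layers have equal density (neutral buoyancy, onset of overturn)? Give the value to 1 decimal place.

4.0 °C

Neutral buoyancy requires Δρ = 0, i.e. −α(T_deep − T_surf′) + β(S_deep − S_surf) = 0.
T_surf′ = T_deep − (β/α)·ΔS = 11.2 − (7.8 × 10⁻⁴/2.3 × 10⁻⁴)·(+0.73) = 8.724 °C.
Cooling required: 12.7 − (8.724) = 3.976 °C.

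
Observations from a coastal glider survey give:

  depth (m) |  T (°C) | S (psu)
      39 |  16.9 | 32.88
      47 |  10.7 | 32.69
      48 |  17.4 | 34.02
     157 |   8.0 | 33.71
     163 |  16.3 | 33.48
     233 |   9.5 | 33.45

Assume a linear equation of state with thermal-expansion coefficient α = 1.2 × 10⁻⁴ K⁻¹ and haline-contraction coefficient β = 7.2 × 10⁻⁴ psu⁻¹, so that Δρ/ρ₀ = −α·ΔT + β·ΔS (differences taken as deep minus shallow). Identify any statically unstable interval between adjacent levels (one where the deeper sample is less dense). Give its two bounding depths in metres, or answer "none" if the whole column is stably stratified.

Evaluate Δρ/ρ₀ = −αΔT + βΔS across each adjacent pair:
  39–47 m: −αΔT+βΔS = −(1.2 × 10⁻⁴)(-6.2)+(7.2 × 10⁻⁴)(-0.19) = 6.1 × 10⁻⁴ → stable
  47–48 m: −αΔT+βΔS = −(1.2 × 10⁻⁴)(+6.7)+(7.2 × 10⁻⁴)(+1.33) = 1.5 × 10⁻⁴ → stable
  48–157 m: −αΔT+βΔS = −(1.2 × 10⁻⁴)(-9.4)+(7.2 × 10⁻⁴)(-0.31) = 9.0 × 10⁻⁴ → stable
  157–163 m: −αΔT+βΔS = −(1.2 × 10⁻⁴)(+8.3)+(7.2 × 10⁻⁴)(-0.23) = -1.2 × 10⁻³ → UNSTABLE
  163–233 m: −αΔT+βΔS = −(1.2 × 10⁻⁴)(-6.8)+(7.2 × 10⁻⁴)(-0.03) = 7.9 × 10⁻⁴ → stable
The 157–163 m interval has Δρ < 0: lighter water underlies denser water.

157–163 m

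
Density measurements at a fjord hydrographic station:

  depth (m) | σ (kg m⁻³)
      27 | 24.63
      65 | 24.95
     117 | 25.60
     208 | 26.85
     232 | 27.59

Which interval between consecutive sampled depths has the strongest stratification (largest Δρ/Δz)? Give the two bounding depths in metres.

Compute the density gradient over each adjacent pair:
  27–65 m: Δρ/Δz = 0.32/38 = 8.4 × 10⁻³ kg m⁻⁴
  65–117 m: Δρ/Δz = 0.65/52 = 0.013 kg m⁻⁴
  117–208 m: Δρ/Δz = 1.25/91 = 0.014 kg m⁻⁴
  208–232 m: Δρ/Δz = 0.74/24 = 0.031 kg m⁻⁴
The largest gradient is in the 208–232 m interval — the pycnocline.

208–232 m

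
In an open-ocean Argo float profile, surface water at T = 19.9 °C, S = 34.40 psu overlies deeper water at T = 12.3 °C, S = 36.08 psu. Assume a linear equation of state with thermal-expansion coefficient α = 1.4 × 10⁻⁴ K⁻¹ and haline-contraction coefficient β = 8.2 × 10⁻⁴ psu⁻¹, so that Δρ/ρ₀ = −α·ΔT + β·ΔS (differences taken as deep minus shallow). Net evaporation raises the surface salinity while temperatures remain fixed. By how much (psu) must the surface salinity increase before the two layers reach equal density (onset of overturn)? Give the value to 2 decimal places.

2.98 psu

Neutral buoyancy requires −α(T_deep − T_surf) + β(S_deep − S_surf′) = 0.
S_surf′ = S_deep − (α/β)·ΔT = 36.08 − (1.4 × 10⁻⁴/8.2 × 10⁻⁴)·(-7.6) = 37.3776 psu.
Increase required: 37.3776 − 34.40 = 2.9776 psu.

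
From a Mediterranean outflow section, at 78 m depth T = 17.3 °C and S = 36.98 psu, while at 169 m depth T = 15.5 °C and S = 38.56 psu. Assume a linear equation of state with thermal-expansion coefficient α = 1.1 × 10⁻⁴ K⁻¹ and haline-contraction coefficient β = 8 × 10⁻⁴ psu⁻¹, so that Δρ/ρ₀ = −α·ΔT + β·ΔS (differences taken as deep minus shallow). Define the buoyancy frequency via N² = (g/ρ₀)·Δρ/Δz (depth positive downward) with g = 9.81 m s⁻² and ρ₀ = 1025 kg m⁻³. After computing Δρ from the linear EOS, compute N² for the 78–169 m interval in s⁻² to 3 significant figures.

1.58 × 10⁻⁴ s⁻²

ΔT = -1.8 K, ΔS = +1.58 psu (deep − shallow).
Δρ/ρ₀ = −αΔT + βΔS = 1.98 × 10⁻⁴ + 1.264 × 10⁻³ = 1.462 × 10⁻³, so Δρ ≈ 1.499 kg m⁻³.
N² = (g/ρ₀)·Δρ/Δz = g·(Δρ/ρ₀)/Δz = 9.81 × 1.462 × 10⁻³ / 91 = 1.5761 × 10⁻⁴ s⁻² ≈ 1.58 × 10⁻⁴ s⁻².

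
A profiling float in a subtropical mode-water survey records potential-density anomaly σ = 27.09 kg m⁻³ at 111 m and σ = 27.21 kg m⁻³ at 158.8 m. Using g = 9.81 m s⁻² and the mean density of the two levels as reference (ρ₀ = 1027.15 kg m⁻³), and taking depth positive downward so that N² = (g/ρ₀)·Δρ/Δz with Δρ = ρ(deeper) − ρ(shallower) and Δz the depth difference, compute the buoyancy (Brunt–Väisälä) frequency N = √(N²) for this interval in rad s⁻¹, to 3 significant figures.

4.90 × 10⁻³ rad s⁻¹

Δρ = 1027.21 − 1027.09 = 0.12 kg m⁻³ over Δz = 158.8 − 111 = 47.8 m.
N² = (9.81/1027.15) × (0.12/47.8) = 2.3977 × 10⁻⁵ s⁻².
N = √(2.3977 × 10⁻⁵) = 4.8966 × 10⁻³ rad s⁻¹ ≈ 4.90 × 10⁻³ rad s⁻¹.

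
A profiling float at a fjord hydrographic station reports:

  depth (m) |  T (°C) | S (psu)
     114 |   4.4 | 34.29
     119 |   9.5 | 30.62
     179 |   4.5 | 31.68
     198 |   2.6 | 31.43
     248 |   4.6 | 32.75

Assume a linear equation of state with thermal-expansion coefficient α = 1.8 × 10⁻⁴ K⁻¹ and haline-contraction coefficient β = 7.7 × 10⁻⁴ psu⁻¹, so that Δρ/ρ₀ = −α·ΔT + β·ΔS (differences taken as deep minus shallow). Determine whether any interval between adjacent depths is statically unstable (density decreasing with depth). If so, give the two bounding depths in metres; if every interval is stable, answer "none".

Evaluate Δρ/ρ₀ = −αΔT + βΔS across each adjacent pair:
  114–119 m: −αΔT+βΔS = −(1.8 × 10⁻⁴)(+5.1)+(7.7 × 10⁻⁴)(-3.67) = -3.7 × 10⁻³ → UNSTABLE
  119–179 m: −αΔT+βΔS = −(1.8 × 10⁻⁴)(-5.0)+(7.7 × 10⁻⁴)(+1.06) = 1.7 × 10⁻³ → stable
  179–198 m: −αΔT+βΔS = −(1.8 × 10⁻⁴)(-1.9)+(7.7 × 10⁻⁴)(-0.25) = 1.5 × 10⁻⁴ → stable
  198–248 m: −αΔT+βΔS = −(1.8 × 10⁻⁴)(+2.0)+(7.7 × 10⁻⁴)(+1.32) = 6.6 × 10⁻⁴ → stable
The 114–119 m interval has Δρ < 0: lighter water underlies denser water.

114–119 m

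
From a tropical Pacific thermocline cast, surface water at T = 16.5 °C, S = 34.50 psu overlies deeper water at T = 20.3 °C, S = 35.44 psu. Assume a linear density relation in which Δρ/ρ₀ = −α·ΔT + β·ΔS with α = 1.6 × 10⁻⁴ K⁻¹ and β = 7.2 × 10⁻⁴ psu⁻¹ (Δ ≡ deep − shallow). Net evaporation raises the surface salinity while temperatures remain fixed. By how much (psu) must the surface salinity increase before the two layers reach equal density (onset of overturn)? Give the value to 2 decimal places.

Neutral buoyancy requires −α(T_deep − T_surf) + β(S_deep − S_surf′) = 0.
S_surf′ = S_deep − (α/β)·ΔT = 35.44 − (1.6 × 10⁻⁴/7.2 × 10⁻⁴)·(+3.8) = 34.5956 psu.
Increase required: 34.5956 − 34.50 = 0.0956 psu.

0.10 psu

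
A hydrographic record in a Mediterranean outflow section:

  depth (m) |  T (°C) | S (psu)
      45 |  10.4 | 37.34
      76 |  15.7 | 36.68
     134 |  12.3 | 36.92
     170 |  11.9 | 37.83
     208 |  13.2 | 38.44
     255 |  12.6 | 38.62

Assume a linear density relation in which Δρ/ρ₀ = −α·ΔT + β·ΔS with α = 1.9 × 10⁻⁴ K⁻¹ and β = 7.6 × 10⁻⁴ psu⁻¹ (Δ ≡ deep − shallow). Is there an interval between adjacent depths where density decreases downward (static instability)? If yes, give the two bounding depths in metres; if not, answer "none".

45–76 m

Evaluate Δρ/ρ₀ = −αΔT + βΔS across each adjacent pair:
  45–76 m: −αΔT+βΔS = −(1.9 × 10⁻⁴)(+5.3)+(7.6 × 10⁻⁴)(-0.66) = -1.5 × 10⁻³ → UNSTABLE
  76–134 m: −αΔT+βΔS = −(1.9 × 10⁻⁴)(-3.4)+(7.6 × 10⁻⁴)(+0.24) = 8.3 × 10⁻⁴ → stable
  134–170 m: −αΔT+βΔS = −(1.9 × 10⁻⁴)(-0.4)+(7.6 × 10⁻⁴)(+0.91) = 7.7 × 10⁻⁴ → stable
  170–208 m: −αΔT+βΔS = −(1.9 × 10⁻⁴)(+1.3)+(7.6 × 10⁻⁴)(+0.61) = 2.2 × 10⁻⁴ → stable
  208–255 m: −αΔT+βΔS = −(1.9 × 10⁻⁴)(-0.6)+(7.6 × 10⁻⁴)(+0.18) = 2.5 × 10⁻⁴ → stable
The 45–76 m interval has Δρ < 0: lighter water underlies denser water.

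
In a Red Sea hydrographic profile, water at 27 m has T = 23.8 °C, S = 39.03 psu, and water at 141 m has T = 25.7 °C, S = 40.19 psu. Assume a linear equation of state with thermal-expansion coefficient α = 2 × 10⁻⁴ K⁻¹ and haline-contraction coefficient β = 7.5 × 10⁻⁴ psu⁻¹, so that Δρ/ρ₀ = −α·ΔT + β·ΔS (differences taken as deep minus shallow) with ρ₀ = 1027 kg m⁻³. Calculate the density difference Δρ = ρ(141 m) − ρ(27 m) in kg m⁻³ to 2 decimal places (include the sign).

+0.50 kg m⁻³

ΔT = +1.9 K, ΔS = +1.16 psu (deep − shallow).
Δρ/ρ₀ = −(2 × 10⁻⁴)(+1.9) + (7.5 × 10⁻⁴)(+1.16) = 4.90 × 10⁻⁴.
Δρ = 1027 × (4.90 × 10⁻⁴) = +0.50 kg m⁻³.
Positive Δρ: denser below, stable.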